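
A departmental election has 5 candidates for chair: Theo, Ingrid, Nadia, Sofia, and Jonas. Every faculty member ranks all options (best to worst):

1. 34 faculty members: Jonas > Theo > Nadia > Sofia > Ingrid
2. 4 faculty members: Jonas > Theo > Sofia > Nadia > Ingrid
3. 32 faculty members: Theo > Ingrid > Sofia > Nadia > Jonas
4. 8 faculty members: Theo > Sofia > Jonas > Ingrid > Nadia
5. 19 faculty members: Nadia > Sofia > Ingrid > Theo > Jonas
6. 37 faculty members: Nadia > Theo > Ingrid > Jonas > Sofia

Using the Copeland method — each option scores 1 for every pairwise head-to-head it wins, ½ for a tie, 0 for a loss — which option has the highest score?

Theo

Theo: beats Ingrid, Nadia, Sofia, and Jonas → score 4.
Ingrid: beats Sofia and Jonas; loses to Theo and Nadia → score 2.
Nadia: beats Ingrid, Sofia, and Jonas; loses to Theo → score 3.
Sofia: loses to Theo, Ingrid, Nadia, and Jonas → score 0.
Jonas: beats Sofia; loses to Theo, Ingrid, and Nadia → score 1.
Theo has the best pairwise record.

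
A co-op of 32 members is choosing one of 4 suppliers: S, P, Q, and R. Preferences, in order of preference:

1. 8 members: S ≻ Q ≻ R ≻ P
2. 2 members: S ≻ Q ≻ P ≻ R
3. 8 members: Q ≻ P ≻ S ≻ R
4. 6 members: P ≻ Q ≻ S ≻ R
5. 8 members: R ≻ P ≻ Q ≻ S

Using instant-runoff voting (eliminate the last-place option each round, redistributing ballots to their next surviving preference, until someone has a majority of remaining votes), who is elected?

Round 1: S 10, P 6, Q 8, R 8. Eliminate P.
Round 2: S 10, Q 14, R 8. Eliminate R.
Round 3: S 10, Q 22. Q has a majority.

Q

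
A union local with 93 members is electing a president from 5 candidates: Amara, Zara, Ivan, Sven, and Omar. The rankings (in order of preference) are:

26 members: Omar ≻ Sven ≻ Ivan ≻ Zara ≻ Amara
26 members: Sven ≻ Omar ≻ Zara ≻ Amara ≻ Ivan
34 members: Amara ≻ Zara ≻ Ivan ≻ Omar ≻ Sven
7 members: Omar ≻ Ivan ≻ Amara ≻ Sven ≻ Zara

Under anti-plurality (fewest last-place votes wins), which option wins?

Last-place votes: Amara 26, Zara 7, Ivan 26, Sven 34, Omar 0.
Omar is ranked last by the fewest voters, so Omar wins.

Omar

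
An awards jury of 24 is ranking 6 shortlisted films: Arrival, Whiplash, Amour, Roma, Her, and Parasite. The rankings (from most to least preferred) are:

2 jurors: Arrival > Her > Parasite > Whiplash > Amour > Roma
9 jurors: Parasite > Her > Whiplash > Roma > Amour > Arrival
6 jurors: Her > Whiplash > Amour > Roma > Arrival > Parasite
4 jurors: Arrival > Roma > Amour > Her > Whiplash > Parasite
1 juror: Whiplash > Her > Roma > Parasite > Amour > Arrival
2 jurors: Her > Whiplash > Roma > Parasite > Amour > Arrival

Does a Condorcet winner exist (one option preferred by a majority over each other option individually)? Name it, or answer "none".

Her vs Arrival: 18–6 for Her.
Her vs Whiplash: 23–1 for Her.
Her vs Amour: 20–4 for Her.
Her vs Roma: 20–4 for Her.
Her vs Parasite: 15–9 for Her.
Her beats every other option head-to-head.

Her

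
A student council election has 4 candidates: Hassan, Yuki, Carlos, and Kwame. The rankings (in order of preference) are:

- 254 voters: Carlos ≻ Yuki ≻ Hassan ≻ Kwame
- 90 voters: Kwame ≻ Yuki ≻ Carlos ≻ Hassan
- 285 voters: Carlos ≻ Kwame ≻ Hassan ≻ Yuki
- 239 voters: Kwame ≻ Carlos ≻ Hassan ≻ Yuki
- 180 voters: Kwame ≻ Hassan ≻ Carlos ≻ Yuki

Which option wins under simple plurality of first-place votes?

Carlos

First-place votes: Hassan 0, Yuki 0, Carlos 539, Kwame 509.
Carlos has the most first-place votes.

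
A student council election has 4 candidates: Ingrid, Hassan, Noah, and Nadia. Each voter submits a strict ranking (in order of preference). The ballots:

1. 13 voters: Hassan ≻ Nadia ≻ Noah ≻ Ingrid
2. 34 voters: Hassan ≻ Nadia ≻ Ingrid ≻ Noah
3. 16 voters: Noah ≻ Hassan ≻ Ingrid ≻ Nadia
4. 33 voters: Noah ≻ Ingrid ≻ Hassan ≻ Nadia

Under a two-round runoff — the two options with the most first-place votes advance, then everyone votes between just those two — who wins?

Noah

Round 1 first-place votes: Ingrid 0, Hassan 47, Noah 49, Nadia 0.
Noah and Hassan advance.
Runoff: Noah is preferred to Hassan by 49 voters; Hassan by 47.
Noah wins the runoff.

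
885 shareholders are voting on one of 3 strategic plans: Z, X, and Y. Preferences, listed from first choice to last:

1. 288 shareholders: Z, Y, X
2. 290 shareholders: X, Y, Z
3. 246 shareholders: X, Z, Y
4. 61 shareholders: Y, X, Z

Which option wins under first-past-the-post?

X

First-place votes: Z 288, X 536, Y 61.
X has the most first-place votes.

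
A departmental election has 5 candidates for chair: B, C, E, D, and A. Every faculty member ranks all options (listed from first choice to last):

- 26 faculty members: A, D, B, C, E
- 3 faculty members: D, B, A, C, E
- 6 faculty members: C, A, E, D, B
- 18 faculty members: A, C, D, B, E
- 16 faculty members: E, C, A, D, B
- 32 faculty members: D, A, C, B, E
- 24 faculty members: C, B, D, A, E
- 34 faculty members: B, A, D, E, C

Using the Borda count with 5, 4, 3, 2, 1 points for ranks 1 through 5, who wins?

A

B: 26·3 + 3·4 + 6·1 + 18·2 + 16·1 + 32·2 + 24·4 + 34·5 = 478
C: 26·2 + 3·2 + 6·5 + 18·4 + 16·4 + 32·3 + 24·5 + 34·1 = 474
E: 26·1 + 3·1 + 6·3 + 18·1 + 16·5 + 32·1 + 24·1 + 34·2 = 269
D: 26·4 + 3·5 + 6·2 + 18·3 + 16·2 + 32·5 + 24·3 + 34·3 = 551
A: 26·5 + 3·3 + 6·4 + 18·5 + 16·3 + 32·4 + 24·2 + 34·4 = 613
A has the highest Borda score (613).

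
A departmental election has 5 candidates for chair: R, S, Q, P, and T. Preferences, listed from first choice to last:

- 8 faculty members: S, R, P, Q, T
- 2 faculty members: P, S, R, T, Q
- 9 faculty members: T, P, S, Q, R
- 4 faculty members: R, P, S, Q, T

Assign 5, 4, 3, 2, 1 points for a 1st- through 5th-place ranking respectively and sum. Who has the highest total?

R: 8·4 + 2·3 + 9·1 + 4·5 = 67
S: 8·5 + 2·4 + 9·3 + 4·3 = 87
Q: 8·2 + 2·1 + 9·2 + 4·2 = 44
P: 8·3 + 2·5 + 9·4 + 4·4 = 86
T: 8·1 + 2·2 + 9·5 + 4·1 = 61
S has the highest Borda score (87).

S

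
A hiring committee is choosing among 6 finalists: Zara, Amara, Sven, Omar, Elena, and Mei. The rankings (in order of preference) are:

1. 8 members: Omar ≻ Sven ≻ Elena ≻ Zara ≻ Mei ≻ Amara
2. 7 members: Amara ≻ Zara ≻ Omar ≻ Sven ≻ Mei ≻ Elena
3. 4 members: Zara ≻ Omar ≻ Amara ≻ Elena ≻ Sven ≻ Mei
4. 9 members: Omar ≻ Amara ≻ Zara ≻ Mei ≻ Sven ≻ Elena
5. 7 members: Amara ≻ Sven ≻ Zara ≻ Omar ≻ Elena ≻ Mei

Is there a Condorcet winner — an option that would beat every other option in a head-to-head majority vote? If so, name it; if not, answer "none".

none

Checking pairwise contests:
Amara beats Zara 23–12.
Omar beats Amara 21–14.
Zara beats Sven 20–15.
Zara beats Omar 18–17.
Zara beats Elena 27–8.
Zara beats Mei 35–0.
Every option loses at least one head-to-head, so there is no Condorcet winner.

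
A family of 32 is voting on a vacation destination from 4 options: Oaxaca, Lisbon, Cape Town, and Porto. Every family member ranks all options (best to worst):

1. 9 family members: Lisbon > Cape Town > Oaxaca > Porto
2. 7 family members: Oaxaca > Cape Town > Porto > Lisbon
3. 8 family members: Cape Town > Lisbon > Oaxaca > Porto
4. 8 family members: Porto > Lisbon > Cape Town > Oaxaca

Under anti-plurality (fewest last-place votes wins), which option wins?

Last-place votes: Oaxaca 8, Lisbon 7, Cape Town 0, Porto 17.
Cape Town is ranked last by the fewest voters, so Cape Town wins.

Cape Town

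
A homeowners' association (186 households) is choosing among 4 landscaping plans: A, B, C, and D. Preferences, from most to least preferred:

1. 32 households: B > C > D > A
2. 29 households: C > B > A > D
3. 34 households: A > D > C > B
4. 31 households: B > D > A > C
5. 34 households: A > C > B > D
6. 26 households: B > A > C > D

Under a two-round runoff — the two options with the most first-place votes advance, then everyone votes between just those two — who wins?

B

Round 1 first-place votes: A 68, B 89, C 29, D 0.
B and A advance.
Runoff: B is preferred to A by 118 voters; A by 68.
B wins the runoff.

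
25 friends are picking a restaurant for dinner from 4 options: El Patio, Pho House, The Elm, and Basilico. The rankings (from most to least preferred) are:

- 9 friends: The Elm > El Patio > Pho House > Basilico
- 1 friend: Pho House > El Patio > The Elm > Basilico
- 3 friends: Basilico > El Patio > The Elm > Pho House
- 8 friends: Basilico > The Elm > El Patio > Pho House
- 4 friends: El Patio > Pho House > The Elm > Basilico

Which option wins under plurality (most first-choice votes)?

Basilico

First-place votes: El Patio 4, Pho House 1, The Elm 9, Basilico 11.
Basilico has the most first-place votes.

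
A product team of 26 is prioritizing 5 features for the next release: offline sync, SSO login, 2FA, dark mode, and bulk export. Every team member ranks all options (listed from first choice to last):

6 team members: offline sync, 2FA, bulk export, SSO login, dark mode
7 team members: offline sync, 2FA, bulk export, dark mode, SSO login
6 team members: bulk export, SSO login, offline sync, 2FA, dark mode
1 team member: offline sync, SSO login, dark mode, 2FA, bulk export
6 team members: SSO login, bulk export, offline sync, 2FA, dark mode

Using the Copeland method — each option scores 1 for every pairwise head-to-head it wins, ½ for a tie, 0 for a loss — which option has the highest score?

offline sync

offline sync: beats SSO login, 2FA, dark mode, and bulk export → score 4.
SSO login: beats dark mode; ties 2FA; loses to offline sync and bulk export → score 1.5.
2FA: beats dark mode and bulk export; ties SSO login; loses to offline sync → score 2.5.
dark mode: loses to offline sync, SSO login, 2FA, and bulk export → score 0.
bulk export: beats SSO login and dark mode; loses to offline sync and 2FA → score 2.
offline sync has the best pairwise record.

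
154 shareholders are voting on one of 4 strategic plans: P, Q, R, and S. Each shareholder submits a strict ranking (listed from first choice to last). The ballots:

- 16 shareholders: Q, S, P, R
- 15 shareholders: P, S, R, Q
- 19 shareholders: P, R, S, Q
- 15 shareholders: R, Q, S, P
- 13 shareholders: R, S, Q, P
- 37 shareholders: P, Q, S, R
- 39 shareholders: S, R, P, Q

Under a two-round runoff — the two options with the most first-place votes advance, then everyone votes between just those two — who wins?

S

Round 1 first-place votes: P 71, Q 16, R 28, S 39.
P and S advance.
Runoff: P is preferred to S by 71 voters; S by 83.
S wins the runoff.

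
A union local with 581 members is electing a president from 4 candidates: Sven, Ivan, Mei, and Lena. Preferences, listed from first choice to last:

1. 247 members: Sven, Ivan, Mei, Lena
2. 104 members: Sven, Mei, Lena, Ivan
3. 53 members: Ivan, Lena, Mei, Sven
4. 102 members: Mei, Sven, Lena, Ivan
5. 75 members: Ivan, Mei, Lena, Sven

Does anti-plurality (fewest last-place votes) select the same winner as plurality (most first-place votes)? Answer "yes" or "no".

Anti-plurality — last-place votes: Sven 128, Ivan 206, Mei 0, Lena 247. Winner: Mei.
Plurality — first-place votes: Sven 351, Ivan 128, Mei 102, Lena 0. Winner: Sven.
The two methods disagree.

no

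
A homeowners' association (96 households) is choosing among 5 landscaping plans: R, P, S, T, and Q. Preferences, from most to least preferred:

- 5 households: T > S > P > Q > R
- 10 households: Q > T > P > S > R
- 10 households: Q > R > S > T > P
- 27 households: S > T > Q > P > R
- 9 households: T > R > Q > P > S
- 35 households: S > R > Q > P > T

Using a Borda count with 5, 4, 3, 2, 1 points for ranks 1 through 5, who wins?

S

R: 5·1 + 10·1 + 10·4 + 27·1 + 9·4 + 35·4 = 258
P: 5·3 + 10·3 + 10·1 + 27·2 + 9·2 + 35·2 = 197
S: 5·4 + 10·2 + 10·3 + 27·5 + 9·1 + 35·5 = 389
T: 5·5 + 10·4 + 10·2 + 27·4 + 9·5 + 35·1 = 273
Q: 5·2 + 10·5 + 10·5 + 27·3 + 9·3 + 35·3 = 323
S has the highest Borda score (389).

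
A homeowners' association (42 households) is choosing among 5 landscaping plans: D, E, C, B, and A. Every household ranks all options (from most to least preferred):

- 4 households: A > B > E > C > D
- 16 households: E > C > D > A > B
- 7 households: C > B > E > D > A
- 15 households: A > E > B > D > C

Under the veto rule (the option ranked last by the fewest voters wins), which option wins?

E

Last-place votes: D 4, E 0, C 15, B 16, A 7.
E is ranked last by the fewest voters, so E wins.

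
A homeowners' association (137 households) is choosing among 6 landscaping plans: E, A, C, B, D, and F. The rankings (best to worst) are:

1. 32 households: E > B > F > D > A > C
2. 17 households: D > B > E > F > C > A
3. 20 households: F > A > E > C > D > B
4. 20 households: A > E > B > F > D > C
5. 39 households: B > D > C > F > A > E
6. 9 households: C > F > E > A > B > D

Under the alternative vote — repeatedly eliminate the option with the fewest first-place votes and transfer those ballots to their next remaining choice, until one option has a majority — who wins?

Round 1: E 32, A 20, C 9, B 39, D 17, F 20. Eliminate C.
Round 2: E 32, A 20, B 39, D 17, F 29. Eliminate D.
Round 3: E 32, A 20, B 56, F 29. Eliminate A.
Round 4: E 52, B 56, F 29. Eliminate F.
Round 5: E 81, B 56. E has a majority.

E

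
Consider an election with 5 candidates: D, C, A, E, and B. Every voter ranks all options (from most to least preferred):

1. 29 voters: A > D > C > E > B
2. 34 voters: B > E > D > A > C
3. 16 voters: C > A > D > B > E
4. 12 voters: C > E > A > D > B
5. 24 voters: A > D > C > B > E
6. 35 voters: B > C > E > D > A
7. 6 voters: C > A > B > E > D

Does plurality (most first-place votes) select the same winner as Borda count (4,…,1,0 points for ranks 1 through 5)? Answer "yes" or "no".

no

Plurality — first-place votes: D 0, C 34, A 53, E 0, B 69. Winner: B.
Borda — scores: D 306, C 347, A 336, E 243, B 328. Winner: C.
The two methods disagree.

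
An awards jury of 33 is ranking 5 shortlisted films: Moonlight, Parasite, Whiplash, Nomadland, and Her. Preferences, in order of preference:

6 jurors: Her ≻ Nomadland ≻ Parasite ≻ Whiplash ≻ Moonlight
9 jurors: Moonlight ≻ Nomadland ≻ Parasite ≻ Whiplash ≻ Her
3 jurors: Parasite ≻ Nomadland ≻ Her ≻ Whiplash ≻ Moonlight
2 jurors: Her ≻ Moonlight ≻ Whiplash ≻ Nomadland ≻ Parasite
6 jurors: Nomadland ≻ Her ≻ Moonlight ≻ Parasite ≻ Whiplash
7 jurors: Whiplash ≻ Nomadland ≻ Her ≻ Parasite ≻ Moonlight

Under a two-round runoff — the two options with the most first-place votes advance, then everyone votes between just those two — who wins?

Round 1 first-place votes: Moonlight 9, Parasite 3, Whiplash 7, Nomadland 6, Her 8.
Moonlight and Her advance.
Runoff: Moonlight is preferred to Her by 9 voters; Her by 24.
Her wins the runoff.

Her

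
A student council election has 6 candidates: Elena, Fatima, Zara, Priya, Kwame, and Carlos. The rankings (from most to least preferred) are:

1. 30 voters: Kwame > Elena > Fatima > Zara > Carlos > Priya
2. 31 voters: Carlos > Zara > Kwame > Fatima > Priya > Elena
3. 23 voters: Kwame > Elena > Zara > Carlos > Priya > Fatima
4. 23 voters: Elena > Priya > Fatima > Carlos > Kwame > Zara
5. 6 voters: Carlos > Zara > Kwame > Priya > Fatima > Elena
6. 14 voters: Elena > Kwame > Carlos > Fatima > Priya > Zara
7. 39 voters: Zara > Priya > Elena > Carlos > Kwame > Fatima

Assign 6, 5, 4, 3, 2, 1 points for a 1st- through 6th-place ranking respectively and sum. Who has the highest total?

Elena

Elena: 30·5 + 31·1 + 23·5 + 23·6 + 6·1 + 14·6 + 39·4 = 680
Fatima: 30·4 + 31·3 + 23·1 + 23·4 + 6·2 + 14·3 + 39·1 = 421
Zara: 30·3 + 31·5 + 23·4 + 23·1 + 6·5 + 14·1 + 39·6 = 638
Priya: 30·1 + 31·2 + 23·2 + 23·5 + 6·3 + 14·2 + 39·5 = 494
Kwame: 30·6 + 31·4 + 23·6 + 23·2 + 6·4 + 14·5 + 39·2 = 660
Carlos: 30·2 + 31·6 + 23·3 + 23·3 + 6·6 + 14·4 + 39·3 = 593
Elena has the highest Borda score (680).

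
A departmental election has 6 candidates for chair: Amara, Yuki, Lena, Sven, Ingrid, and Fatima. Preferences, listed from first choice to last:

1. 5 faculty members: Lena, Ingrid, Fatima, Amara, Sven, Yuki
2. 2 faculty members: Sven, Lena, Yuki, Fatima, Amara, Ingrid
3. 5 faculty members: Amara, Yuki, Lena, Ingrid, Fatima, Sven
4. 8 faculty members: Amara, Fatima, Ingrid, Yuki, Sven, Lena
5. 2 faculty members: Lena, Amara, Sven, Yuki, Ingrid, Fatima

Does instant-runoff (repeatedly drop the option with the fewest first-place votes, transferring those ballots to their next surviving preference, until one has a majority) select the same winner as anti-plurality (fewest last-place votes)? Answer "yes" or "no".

Instant-runoff — R1 Amara 13, Yuki 0, Lena 7, Sven 2, Ingrid 0, Fatima 0 (Amara winner). Winner: Amara.
Anti-plurality — last-place votes: Amara 0, Yuki 5, Lena 8, Sven 5, Ingrid 2, Fatima 2. Winner: Amara.
The two methods agree.

yes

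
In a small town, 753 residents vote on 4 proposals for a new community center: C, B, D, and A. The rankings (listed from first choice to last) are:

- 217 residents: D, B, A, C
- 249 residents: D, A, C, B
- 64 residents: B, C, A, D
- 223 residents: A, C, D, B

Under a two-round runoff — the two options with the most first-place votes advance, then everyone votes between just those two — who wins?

Round 1 first-place votes: C 0, B 64, D 466, A 223.
D and A advance.
Runoff: D is preferred to A by 466 voters; A by 287.
D wins the runoff.

D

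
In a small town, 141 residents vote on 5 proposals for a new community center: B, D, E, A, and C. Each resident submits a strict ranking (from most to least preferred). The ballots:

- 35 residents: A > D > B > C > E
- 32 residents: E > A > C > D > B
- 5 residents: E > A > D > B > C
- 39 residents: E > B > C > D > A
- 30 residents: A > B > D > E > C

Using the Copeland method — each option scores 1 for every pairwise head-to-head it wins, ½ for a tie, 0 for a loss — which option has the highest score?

B: beats C; loses to D, E, and A → score 1.
D: beats B; loses to E, A, and C → score 1.
E: beats B, D, A, and C → score 4.
A: beats B, D, and C; loses to E → score 3.
C: beats D; loses to B, E, and A → score 1.
E has the best pairwise record.

E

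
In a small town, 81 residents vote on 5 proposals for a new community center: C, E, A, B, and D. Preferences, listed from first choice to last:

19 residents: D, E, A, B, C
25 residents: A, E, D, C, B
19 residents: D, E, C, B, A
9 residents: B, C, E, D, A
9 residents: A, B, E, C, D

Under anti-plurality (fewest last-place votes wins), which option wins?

Last-place votes: C 19, E 0, A 28, B 25, D 9.
E is ranked last by the fewest voters, so E wins.

E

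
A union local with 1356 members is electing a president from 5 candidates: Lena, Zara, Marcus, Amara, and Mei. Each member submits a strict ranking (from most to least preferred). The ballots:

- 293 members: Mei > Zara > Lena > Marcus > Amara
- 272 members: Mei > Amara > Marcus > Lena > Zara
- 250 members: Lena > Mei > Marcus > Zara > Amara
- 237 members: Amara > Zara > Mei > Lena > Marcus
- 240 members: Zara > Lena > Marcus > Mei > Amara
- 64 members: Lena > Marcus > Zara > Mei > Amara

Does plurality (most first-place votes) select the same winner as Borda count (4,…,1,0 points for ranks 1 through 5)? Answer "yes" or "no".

Plurality — first-place votes: Lena 314, Zara 240, Marcus 0, Amara 237, Mei 565. Winner: Mei.
Borda — scores: Lena 3071, Zara 2928, Marcus 2009, Amara 1764, Mei 3788. Winner: Mei.
The two methods agree.

yes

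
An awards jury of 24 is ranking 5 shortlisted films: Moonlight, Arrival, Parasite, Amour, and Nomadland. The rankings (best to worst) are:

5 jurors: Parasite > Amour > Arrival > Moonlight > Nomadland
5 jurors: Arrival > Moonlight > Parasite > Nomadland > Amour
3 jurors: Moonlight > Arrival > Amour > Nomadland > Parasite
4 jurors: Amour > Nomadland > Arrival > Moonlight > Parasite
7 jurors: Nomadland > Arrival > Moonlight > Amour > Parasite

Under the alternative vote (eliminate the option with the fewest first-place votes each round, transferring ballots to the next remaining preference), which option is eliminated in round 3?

Round 1: Moonlight 3, Arrival 5, Parasite 5, Amour 4, Nomadland 7. Eliminate Moonlight.
Round 2: Arrival 8, Parasite 5, Amour 4, Nomadland 7. Eliminate Amour.
Round 3: Arrival 8, Parasite 5, Nomadland 11. Eliminate Parasite.

Parasite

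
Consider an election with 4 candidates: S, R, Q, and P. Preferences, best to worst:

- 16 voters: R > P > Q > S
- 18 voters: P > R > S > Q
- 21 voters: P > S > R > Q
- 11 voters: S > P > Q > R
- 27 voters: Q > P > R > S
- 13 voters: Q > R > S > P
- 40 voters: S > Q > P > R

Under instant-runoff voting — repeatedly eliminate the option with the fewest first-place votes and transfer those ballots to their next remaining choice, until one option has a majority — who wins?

Round 1: S 51, R 16, Q 40, P 39. Eliminate R.
Round 2: S 51, Q 40, P 55. Eliminate Q.
Round 3: S 64, P 82. P has a majority.

P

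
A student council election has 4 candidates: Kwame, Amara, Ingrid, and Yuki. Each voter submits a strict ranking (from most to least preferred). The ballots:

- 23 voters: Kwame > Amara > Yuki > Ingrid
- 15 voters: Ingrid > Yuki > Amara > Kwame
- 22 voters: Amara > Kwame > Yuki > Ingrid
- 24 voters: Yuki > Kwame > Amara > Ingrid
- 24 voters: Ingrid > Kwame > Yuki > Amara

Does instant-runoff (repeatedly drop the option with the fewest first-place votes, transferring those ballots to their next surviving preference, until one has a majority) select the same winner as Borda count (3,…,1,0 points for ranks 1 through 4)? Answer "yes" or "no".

yes

Instant-runoff — R1 Kwame 23, Amara 22, Ingrid 39, Yuki 24 (Amara out); R2 Kwame 45, Ingrid 39, Yuki 24 (Yuki out); R3 Kwame 69, Ingrid 39 (Kwame winner). Winner: Kwame.
Borda — scores: Kwame 209, Amara 151, Ingrid 117, Yuki 171. Winner: Kwame.
The two methods agree.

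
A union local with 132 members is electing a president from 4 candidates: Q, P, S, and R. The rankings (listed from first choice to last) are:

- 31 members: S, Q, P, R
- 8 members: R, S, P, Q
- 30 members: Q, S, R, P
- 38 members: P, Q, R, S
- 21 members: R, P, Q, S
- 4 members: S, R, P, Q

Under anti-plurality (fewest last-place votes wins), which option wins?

Last-place votes: Q 12, P 30, S 59, R 31.
Q is ranked last by the fewest voters, so Q wins.

Q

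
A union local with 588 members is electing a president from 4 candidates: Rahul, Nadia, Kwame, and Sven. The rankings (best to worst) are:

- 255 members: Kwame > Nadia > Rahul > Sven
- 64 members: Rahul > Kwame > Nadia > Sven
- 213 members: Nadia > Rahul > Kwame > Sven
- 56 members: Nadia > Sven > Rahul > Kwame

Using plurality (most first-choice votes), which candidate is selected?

Nadia

First-place votes: Rahul 64, Nadia 269, Kwame 255, Sven 0.
Nadia has the most first-place votes.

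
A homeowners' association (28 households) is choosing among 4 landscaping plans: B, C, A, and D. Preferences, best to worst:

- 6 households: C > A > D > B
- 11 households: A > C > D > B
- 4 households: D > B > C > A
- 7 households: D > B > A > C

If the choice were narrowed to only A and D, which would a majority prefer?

Voters preferring A to D: 17; preferring D to A: 11.
A wins the head-to-head.

A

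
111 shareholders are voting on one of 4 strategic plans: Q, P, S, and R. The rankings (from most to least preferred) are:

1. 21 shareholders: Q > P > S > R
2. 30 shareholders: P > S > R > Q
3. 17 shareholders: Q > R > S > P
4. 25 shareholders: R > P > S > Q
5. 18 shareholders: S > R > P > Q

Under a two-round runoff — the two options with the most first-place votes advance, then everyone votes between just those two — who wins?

P

Round 1 first-place votes: Q 38, P 30, S 18, R 25.
Q and P advance.
Runoff: Q is preferred to P by 38 voters; P by 73.
P wins the runoff.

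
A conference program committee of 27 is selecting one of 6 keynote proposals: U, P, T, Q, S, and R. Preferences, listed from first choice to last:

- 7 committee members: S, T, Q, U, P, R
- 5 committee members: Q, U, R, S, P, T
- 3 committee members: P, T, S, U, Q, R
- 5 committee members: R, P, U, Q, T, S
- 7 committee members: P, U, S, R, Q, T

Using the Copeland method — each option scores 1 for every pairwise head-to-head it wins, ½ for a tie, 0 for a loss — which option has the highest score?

P

U: beats T, Q, S, and R; loses to P → score 4.
P: beats U, T, Q, S, and R → score 5.
T: loses to U, P, Q, S, and R → score 0.
Q: beats T and R; loses to U, P, and S → score 2.
S: beats T, Q, and R; loses to U and P → score 3.
R: beats T; loses to U, P, Q, and S → score 1.
P has the best pairwise record.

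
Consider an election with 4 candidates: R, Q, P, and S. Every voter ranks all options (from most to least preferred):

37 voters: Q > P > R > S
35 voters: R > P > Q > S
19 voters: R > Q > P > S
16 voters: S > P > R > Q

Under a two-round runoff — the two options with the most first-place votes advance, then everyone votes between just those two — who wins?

R

Round 1 first-place votes: R 54, Q 37, P 0, S 16.
R and Q advance.
Runoff: R is preferred to Q by 70 voters; Q by 37.
R wins the runoff.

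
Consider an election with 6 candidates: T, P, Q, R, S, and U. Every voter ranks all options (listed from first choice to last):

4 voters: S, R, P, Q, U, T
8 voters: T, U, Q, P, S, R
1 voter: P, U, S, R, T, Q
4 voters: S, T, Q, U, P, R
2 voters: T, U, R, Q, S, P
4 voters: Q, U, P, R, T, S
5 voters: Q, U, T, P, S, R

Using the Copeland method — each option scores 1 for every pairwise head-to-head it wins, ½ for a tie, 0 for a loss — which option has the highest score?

T: beats P, Q, R, and S; ties U → score 4.5.
P: beats R and S; loses to T, Q, and U → score 2.
Q: beats P, R, S, and U; loses to T → score 4.
R: loses to T, P, Q, S, and U → score 0.
S: beats R; loses to T, P, Q, and U → score 1.
U: beats P, R, and S; ties T; loses to Q → score 3.5.
T has the best pairwise record.

T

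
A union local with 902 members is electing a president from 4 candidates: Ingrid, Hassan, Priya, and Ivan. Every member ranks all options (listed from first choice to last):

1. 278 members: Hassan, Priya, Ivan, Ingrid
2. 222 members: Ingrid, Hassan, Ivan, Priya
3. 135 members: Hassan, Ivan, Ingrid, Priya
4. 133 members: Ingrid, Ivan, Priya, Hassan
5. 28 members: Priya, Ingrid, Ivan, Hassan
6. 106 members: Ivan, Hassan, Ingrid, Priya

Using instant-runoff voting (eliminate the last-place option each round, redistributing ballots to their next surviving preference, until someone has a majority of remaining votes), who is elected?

Hassan

Round 1: Ingrid 355, Hassan 413, Priya 28, Ivan 106. Eliminate Priya.
Round 2: Ingrid 383, Hassan 413, Ivan 106. Eliminate Ivan.
Round 3: Ingrid 383, Hassan 519. Hassan has a majority.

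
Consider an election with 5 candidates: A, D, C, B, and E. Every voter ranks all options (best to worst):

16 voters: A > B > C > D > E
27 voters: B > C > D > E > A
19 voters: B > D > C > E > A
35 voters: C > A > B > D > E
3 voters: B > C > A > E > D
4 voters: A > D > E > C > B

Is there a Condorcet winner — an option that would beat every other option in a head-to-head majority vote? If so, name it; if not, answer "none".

Checking pairwise contests:
C beats A 84–20.
A beats D 58–46.
B beats C 65–39.
A beats B 55–49.
A beats E 58–46.
Every option loses at least one head-to-head, so there is no Condorcet winner.

none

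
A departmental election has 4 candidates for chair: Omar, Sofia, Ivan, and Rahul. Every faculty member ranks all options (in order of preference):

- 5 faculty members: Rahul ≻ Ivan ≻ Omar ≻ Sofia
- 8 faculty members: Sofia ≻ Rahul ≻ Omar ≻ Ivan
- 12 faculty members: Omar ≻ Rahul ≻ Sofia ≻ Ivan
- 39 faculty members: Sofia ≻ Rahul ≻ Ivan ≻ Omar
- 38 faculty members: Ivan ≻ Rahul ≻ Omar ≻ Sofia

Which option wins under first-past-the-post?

Sofia

First-place votes: Omar 12, Sofia 47, Ivan 38, Rahul 5.
Sofia has the most first-place votes.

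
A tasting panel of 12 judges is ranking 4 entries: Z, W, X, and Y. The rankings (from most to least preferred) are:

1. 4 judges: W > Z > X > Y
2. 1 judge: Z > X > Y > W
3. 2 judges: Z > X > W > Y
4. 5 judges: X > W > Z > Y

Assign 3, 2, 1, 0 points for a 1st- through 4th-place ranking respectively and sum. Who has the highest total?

Z: 4·2 + 1·3 + 2·3 + 5·1 = 22
W: 4·3 + 1·0 + 2·1 + 5·2 = 24
X: 4·1 + 1·2 + 2·2 + 5·3 = 25
Y: 4·0 + 1·1 + 2·0 + 5·0 = 1
X has the highest Borda score (25).

X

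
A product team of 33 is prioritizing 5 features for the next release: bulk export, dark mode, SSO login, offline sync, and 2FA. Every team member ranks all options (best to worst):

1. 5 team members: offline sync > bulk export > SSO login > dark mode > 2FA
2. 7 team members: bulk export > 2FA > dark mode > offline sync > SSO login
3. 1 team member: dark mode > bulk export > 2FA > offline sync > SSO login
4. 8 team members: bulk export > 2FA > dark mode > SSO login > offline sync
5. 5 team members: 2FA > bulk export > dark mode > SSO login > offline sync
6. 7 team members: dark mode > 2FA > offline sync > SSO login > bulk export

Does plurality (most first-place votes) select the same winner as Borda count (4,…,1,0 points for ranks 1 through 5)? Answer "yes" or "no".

Plurality — first-place votes: bulk export 15, dark mode 8, SSO login 0, offline sync 5, 2FA 5. Winner: bulk export.
Borda — scores: bulk export 93, dark mode 77, SSO login 30, offline sync 42, 2FA 88. Winner: bulk export.
The two methods agree.

yes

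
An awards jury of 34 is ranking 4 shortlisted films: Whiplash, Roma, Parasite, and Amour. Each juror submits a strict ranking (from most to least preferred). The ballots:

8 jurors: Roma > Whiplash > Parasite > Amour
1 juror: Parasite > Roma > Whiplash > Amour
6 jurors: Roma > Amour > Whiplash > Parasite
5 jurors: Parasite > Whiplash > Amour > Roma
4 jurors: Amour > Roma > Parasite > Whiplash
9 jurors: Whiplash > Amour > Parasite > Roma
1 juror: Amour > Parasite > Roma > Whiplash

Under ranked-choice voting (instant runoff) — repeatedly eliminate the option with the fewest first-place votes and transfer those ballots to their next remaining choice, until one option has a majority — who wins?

Roma

Round 1: Whiplash 9, Roma 14, Parasite 6, Amour 5. Eliminate Amour.
Round 2: Whiplash 9, Roma 18, Parasite 7. Roma has a majority.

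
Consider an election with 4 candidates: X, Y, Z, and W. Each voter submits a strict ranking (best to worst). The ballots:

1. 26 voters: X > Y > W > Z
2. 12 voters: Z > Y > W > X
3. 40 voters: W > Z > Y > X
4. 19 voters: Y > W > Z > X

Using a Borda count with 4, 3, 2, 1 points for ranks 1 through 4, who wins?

X: 26·4 + 12·1 + 40·1 + 19·1 = 175
Y: 26·3 + 12·3 + 40·2 + 19·4 = 270
Z: 26·1 + 12·4 + 40·3 + 19·2 = 232
W: 26·2 + 12·2 + 40·4 + 19·3 = 293
W has the highest Borda score (293).

W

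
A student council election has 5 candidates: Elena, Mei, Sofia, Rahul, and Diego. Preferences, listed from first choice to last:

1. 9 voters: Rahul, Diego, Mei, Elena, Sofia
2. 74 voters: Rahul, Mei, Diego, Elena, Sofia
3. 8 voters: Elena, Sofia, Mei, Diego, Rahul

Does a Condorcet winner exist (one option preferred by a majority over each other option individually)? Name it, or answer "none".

Rahul

Rahul vs Elena: 83–8 for Rahul.
Rahul vs Mei: 83–8 for Rahul.
Rahul vs Sofia: 83–8 for Rahul.
Rahul vs Diego: 83–8 for Rahul.
Rahul beats every other option head-to-head.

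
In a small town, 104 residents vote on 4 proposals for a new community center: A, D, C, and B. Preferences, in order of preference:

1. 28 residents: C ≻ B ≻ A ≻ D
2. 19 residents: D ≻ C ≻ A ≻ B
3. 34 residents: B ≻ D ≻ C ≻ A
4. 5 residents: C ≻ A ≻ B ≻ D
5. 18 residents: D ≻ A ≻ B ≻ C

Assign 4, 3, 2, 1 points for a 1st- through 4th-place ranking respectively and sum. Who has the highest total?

A: 28·2 + 19·2 + 34·1 + 5·3 + 18·3 = 197
D: 28·1 + 19·4 + 34·3 + 5·1 + 18·4 = 283
C: 28·4 + 19·3 + 34·2 + 5·4 + 18·1 = 275
B: 28·3 + 19·1 + 34·4 + 5·2 + 18·2 = 285
B has the highest Borda score (285).

B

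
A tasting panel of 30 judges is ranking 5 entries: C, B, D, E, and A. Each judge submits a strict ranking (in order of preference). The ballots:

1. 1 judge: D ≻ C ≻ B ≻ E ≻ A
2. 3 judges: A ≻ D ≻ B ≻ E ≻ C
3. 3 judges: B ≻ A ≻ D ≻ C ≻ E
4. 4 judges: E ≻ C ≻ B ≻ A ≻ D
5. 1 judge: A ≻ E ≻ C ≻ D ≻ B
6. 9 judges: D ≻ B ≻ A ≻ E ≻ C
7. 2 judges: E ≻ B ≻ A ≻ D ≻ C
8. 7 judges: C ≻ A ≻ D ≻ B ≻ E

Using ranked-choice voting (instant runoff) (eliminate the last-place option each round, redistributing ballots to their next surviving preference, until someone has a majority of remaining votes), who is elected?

Round 1: C 7, B 3, D 10, E 6, A 4. Eliminate B.
Round 2: C 7, D 10, E 6, A 7. Eliminate E.
Round 3: C 11, D 10, A 9. Eliminate A.
Round 4: C 12, D 18. D has a majority.

D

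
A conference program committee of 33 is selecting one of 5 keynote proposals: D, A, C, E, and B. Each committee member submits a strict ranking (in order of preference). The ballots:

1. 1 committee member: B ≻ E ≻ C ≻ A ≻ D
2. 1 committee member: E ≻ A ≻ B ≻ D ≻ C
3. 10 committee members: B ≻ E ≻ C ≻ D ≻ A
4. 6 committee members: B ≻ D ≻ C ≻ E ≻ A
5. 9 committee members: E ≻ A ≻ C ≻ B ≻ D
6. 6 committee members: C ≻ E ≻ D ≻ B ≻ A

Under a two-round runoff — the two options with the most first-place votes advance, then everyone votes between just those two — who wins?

B

Round 1 first-place votes: D 0, A 0, C 6, E 10, B 17.
B and E advance.
Runoff: B is preferred to E by 17 voters; E by 16.
B wins the runoff.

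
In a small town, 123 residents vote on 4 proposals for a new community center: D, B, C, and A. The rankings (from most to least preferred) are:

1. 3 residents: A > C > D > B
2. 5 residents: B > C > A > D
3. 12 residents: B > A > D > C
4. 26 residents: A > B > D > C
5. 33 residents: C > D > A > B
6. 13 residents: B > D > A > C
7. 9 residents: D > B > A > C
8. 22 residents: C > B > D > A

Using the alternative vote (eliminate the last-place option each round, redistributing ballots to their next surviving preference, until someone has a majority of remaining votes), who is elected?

Round 1: D 9, B 30, C 55, A 29. Eliminate D.
Round 2: B 39, C 55, A 29. Eliminate A.
Round 3: B 65, C 58. B has a majority.

B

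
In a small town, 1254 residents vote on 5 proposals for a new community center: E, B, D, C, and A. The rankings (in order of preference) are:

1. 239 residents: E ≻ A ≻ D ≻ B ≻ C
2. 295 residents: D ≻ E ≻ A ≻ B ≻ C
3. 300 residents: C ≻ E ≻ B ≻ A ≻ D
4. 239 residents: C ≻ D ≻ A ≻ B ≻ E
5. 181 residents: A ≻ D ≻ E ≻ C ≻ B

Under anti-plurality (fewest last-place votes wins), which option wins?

A

Last-place votes: E 239, B 181, D 300, C 534, A 0.
A is ranked last by the fewest voters, so A wins.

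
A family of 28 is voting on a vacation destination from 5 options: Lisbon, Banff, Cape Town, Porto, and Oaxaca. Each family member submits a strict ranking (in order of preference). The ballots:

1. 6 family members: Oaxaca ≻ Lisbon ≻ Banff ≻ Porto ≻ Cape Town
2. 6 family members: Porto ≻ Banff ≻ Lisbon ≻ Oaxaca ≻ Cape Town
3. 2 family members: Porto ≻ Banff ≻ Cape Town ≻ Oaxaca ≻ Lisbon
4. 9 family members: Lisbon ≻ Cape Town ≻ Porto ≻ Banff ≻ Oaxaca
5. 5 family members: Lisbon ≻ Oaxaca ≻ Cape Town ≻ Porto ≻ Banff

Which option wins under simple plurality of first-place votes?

First-place votes: Lisbon 14, Banff 0, Cape Town 0, Porto 8, Oaxaca 6.
Lisbon has the most first-place votes.

Lisbon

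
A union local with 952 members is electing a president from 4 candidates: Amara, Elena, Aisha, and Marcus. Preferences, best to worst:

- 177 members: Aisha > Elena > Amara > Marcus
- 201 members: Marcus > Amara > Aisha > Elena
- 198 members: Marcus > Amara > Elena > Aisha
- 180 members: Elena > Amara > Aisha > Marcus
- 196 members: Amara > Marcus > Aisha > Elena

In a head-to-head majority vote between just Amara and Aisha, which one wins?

Amara

Voters preferring Amara to Aisha: 775; preferring Aisha to Amara: 177.
Amara wins the head-to-head.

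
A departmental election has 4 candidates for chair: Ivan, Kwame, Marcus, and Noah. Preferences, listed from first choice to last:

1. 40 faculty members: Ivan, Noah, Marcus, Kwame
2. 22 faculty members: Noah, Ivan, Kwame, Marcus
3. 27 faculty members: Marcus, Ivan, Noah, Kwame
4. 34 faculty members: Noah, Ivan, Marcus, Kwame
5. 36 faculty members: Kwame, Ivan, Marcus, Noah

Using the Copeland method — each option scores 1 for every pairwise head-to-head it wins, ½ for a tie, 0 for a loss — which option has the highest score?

Ivan

Ivan: beats Kwame, Marcus, and Noah → score 3.
Kwame: loses to Ivan, Marcus, and Noah → score 0.
Marcus: beats Kwame; loses to Ivan and Noah → score 1.
Noah: beats Kwame and Marcus; loses to Ivan → score 2.
Ivan has the best pairwise record.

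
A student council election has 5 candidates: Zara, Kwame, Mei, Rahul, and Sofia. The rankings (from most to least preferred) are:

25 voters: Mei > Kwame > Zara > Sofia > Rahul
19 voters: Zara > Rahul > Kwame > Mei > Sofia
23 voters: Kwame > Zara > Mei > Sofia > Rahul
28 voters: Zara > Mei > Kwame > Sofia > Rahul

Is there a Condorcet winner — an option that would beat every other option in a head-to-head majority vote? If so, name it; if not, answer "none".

none

Checking pairwise contests:
Kwame beats Zara 48–47.
Mei beats Kwame 53–42.
Zara beats Mei 70–25.
Zara beats Rahul 95–0.
Zara beats Sofia 95–0.
Every option loses at least one head-to-head, so there is no Condorcet winner.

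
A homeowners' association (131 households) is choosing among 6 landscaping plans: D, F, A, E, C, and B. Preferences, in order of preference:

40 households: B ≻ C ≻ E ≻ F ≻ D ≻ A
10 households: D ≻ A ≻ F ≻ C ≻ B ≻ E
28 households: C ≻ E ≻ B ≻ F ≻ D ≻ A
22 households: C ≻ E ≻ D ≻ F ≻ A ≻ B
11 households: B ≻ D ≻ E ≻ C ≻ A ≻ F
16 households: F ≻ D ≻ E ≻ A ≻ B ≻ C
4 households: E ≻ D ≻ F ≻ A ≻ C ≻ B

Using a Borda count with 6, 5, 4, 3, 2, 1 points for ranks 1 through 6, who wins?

D: 40·2 + 10·6 + 28·2 + 22·4 + 11·5 + 16·5 + 4·5 = 439
F: 40·3 + 10·4 + 28·3 + 22·3 + 11·1 + 16·6 + 4·4 = 433
A: 40·1 + 10·5 + 28·1 + 22·2 + 11·2 + 16·3 + 4·3 = 244
E: 40·4 + 10·1 + 28·5 + 22·5 + 11·4 + 16·4 + 4·6 = 552
C: 40·5 + 10·3 + 28·6 + 22·6 + 11·3 + 16·1 + 4·2 = 587
B: 40·6 + 10·2 + 28·4 + 22·1 + 11·6 + 16·2 + 4·1 = 496
C has the highest Borda score (587).

C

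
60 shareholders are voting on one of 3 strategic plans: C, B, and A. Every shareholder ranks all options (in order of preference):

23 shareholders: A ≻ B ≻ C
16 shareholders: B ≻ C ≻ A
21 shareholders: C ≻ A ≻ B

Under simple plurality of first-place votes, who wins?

First-place votes: C 21, B 16, A 23.
A has the most first-place votes.

A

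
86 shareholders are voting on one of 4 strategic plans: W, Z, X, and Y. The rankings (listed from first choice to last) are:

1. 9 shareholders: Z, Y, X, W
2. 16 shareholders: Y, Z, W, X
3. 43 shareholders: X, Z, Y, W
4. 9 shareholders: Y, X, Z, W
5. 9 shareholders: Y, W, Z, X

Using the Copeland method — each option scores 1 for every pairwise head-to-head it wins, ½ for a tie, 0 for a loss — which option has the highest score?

W: loses to Z, X, and Y → score 0.
Z: beats W and Y; loses to X → score 2.
X: beats W and Z; ties Y → score 2.5.
Y: beats W; ties X; loses to Z → score 1.5.
X has the best pairwise record.

X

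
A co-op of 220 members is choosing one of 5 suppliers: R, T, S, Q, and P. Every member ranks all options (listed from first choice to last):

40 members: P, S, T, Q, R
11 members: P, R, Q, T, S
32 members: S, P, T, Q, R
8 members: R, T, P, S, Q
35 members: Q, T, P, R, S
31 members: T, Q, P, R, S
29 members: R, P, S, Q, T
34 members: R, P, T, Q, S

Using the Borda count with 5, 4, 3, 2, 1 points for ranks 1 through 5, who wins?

P

R: 40·1 + 11·4 + 32·1 + 8·5 + 35·2 + 31·2 + 29·5 + 34·5 = 603
T: 40·3 + 11·2 + 32·3 + 8·4 + 35·4 + 31·5 + 29·1 + 34·3 = 696
S: 40·4 + 11·1 + 32·5 + 8·2 + 35·1 + 31·1 + 29·3 + 34·1 = 534
Q: 40·2 + 11·3 + 32·2 + 8·1 + 35·5 + 31·4 + 29·2 + 34·2 = 610
P: 40·5 + 11·5 + 32·4 + 8·3 + 35·3 + 31·3 + 29·4 + 34·4 = 857
P has the highest Borda score (857).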